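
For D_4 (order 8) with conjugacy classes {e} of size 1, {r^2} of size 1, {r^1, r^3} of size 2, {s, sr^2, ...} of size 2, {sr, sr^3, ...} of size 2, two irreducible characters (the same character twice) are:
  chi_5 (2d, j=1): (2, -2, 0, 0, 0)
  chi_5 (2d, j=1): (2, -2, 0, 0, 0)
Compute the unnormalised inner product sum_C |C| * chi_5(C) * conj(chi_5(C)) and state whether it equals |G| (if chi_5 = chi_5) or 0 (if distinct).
Sum = 8 = |G| = 8; so <chi_5, chi_5> = 1 (norm-1 confirms irreducibility).

Compute term by term over conjugacy classes (|C| * chi_5(C) * conj(chi_5(C))):
  1*(2)*conj(2) + 1*(-2)*conj(-2) + 2*(0)*conj(0) + 2*(0)*conj(0) + 2*(0)*conj(0)
  = (4) + (4) + (0) + (0) + (0)
  = 8.
Dividing by |G| = 8 gives 8/8 = 1, matching the row-orthogonality relation <chi_5, chi_5> = [chi_5 = chi_5].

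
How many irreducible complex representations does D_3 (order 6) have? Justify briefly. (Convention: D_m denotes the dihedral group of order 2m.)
3

Proof sketch: The number of irreducible complex representations of a finite group equals its number of conjugacy classes. D_3 has 3 conjugacy classes ((n+3)/2 for n odd), so D_3 (order 6) has exactly 3 irreducible complex representations.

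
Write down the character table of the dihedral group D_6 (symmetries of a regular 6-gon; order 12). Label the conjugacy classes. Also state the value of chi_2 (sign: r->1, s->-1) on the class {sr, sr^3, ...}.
Conjugacy classes: {e} of size 1, {r^3} of size 1, {r^1, r^5} of size 2, {r^2, r^4} of size 2, {s, sr^2, ...} of size 3, {sr, sr^3, ...} of size 3.
Character table:
  irrep \ class              {e} (size 1)  {r^3} (size 1)  {r^1, r^5} (size 2)  {r^2, r^4} (size 2)  {s, sr^2, ...} (size 3)  {sr, sr^3, ...} (size 3)
  chi_1 (triv)               1             1               1                    1                    1                        1                       
  chi_2 (sign: r->1, s->-1)  1             1               1                    1                    -1                       -1                      
  chi_3 (r->-1, s->1)        1             -1              -1                   1                    1                        -1                      
  chi_4 (r->-1, s->-1)       1             -1              -1                   1                    -1                       1                       
  chi_5 (2d, j=1)            2             -2              1                    -1                   0                        0                       
  chi_6 (2d, j=2)            2             2               -1                   -1                   0                        0                       

Spot check: chi_2 (sign: r->1, s->-1) on {sr, sr^3, ...} = -1.

Argument: D_6 has order 2*6 = 12 with 6 conjugacy classes, hence 6 irreducibles. Sum of squared dims 1 + 1 + 1 + 1 + 4 + 4 = 12 = |G|. Linear characters come from the abelianisation; the 2-dimensional irreps have character r^k -> 2*cos(2*pi*j*k/6), reflections -> 0.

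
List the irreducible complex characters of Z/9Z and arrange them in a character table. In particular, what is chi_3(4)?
Character table of Z/9Z (irreps indexed chi_0,...,chi_8 with chi_k(m) = zeta_9^(k*m), zeta_9 = exp(2*pi*i/9)):
  irrep \ class  {0} (size 1)  {1} (size 1)    {2} (size 1)    {3} (size 1)    {4} (size 1)    {5} (size 1)    {6} (size 1)    {7} (size 1)    {8} (size 1)  
  chi_0          1             1               1               1               1               1               1               1               1             
  chi_1          1             exp(2*I*pi/9)   exp(4*I*pi/9)   exp(2*I*pi/3)   exp(8*I*pi/9)   exp(-8*I*pi/9)  exp(-2*I*pi/3)  exp(-4*I*pi/9)  exp(-2*I*pi/9)
  chi_2          1             exp(4*I*pi/9)   exp(8*I*pi/9)   exp(-2*I*pi/3)  exp(-2*I*pi/9)  exp(2*I*pi/9)   exp(2*I*pi/3)   exp(-8*I*pi/9)  exp(-4*I*pi/9)
  chi_3          1             exp(2*I*pi/3)   exp(-2*I*pi/3)  1               exp(2*I*pi/3)   exp(-2*I*pi/3)  1               exp(2*I*pi/3)   exp(-2*I*pi/3)
  chi_4          1             exp(8*I*pi/9)   exp(-2*I*pi/9)  exp(2*I*pi/3)   exp(-4*I*pi/9)  exp(4*I*pi/9)   exp(-2*I*pi/3)  exp(2*I*pi/9)   exp(-8*I*pi/9)
  chi_5          1             exp(-8*I*pi/9)  exp(2*I*pi/9)   exp(-2*I*pi/3)  exp(4*I*pi/9)   exp(-4*I*pi/9)  exp(2*I*pi/3)   exp(-2*I*pi/9)  exp(8*I*pi/9) 
  chi_6          1             exp(-2*I*pi/3)  exp(2*I*pi/3)   1               exp(-2*I*pi/3)  exp(2*I*pi/3)   1               exp(-2*I*pi/3)  exp(2*I*pi/3) 
  chi_7          1             exp(-4*I*pi/9)  exp(-8*I*pi/9)  exp(2*I*pi/3)   exp(2*I*pi/9)   exp(-2*I*pi/9)  exp(-2*I*pi/3)  exp(8*I*pi/9)   exp(4*I*pi/9) 
  chi_8          1             exp(-2*I*pi/9)  exp(-4*I*pi/9)  exp(-2*I*pi/3)  exp(-8*I*pi/9)  exp(8*I*pi/9)   exp(2*I*pi/3)   exp(4*I*pi/9)   exp(2*I*pi/9) 

Spot check: chi_3(4) = zeta_9^(3*4) = zeta_9^12 = exp(2*I*pi/3).

Solution. Z/9Z is abelian, so all 9 irreducible complex representations are 1-dimensional. They are given by chi_k(m) = zeta_9^(k*m) for k = 0,...,8. Row orthogonality: sum_m chi_k(m) conj(chi_l(m)) = 9 * [k = l].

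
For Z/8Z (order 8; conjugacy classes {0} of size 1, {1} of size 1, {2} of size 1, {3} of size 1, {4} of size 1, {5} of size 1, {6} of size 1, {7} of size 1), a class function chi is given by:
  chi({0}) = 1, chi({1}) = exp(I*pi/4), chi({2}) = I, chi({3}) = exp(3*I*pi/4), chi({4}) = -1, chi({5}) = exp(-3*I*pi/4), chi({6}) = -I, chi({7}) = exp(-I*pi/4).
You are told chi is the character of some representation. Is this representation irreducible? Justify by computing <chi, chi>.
Irreducible: <chi, chi> = 1.

Proof sketch: <chi, chi> = (1/|G|) sum_C |C| * |chi(C)|^2 = (1/8)[1*|1|^2 + 1*|exp(I*pi/4)|^2 + 1*|I|^2 + 1*|exp(3*I*pi/4)|^2 + 1*|-1|^2 + 1*|exp(-3*I*pi/4)|^2 + 1*|-I|^2 + 1*|exp(-I*pi/4)|^2]
  = (1/8)[(1) + (1) + (1) + (1) + (1) + (1) + (1) + (1)] = 8/8 = 1.
(Exp terms are combined using exp(i*s)*conj(exp(i*t)) = exp(i*(s-t)), and sums of them are collapsed using the identity that for every m > 1 the m distinct m-th roots of unity sum to 0, e.g. 1 + exp(2*I*pi/3) + exp(-2*I*pi/3) = 0.)
A character is irreducible iff <chi, chi> = 1, so this representation is irreducible.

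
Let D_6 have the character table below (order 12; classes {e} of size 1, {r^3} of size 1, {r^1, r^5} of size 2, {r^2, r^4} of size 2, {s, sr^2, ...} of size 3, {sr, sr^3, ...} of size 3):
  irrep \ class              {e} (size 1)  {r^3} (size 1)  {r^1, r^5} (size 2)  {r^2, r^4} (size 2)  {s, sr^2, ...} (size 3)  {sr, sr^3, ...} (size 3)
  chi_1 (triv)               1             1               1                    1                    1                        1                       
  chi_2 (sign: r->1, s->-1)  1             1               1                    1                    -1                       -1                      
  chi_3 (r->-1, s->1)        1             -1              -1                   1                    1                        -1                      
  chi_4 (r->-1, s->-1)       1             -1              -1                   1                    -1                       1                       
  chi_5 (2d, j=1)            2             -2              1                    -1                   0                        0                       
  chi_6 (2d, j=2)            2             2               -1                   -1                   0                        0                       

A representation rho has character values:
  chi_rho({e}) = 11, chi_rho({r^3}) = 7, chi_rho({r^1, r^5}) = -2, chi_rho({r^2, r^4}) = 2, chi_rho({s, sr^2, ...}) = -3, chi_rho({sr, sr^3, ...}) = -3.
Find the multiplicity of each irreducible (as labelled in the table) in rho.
Multiplicities: chi_1: 0, chi_2: 3, chi_3: 1, chi_4: 1, chi_5: 0, chi_6: 3.

Proof sketch: Use <chi_rho, chi> = (1/|G|) sum_C |C| * chi_rho(C) * conj(chi(C)) with |G| = 12 for each irreducible chi in the table:
  <chi_rho, chi_1> = (1/12)[1*(11)*conj(1) + 1*(7)*conj(1) + 2*(-2)*conj(1) + 2*(2)*conj(1) + 3*(-3)*conj(1) + 3*(-3)*conj(1)]
      = (1/12)[(11) + (7) + (-4) + (4) + (-9) + (-9)] = 0/12 = 0
  <chi_rho, chi_2> = (1/12)[1*(11)*conj(1) + 1*(7)*conj(1) + 2*(-2)*conj(1) + 2*(2)*conj(1) + 3*(-3)*conj(-1) + 3*(-3)*conj(-1)]
      = (1/12)[(11) + (7) + (-4) + (4) + (9) + (9)] = 36/12 = 3
  <chi_rho, chi_3> = (1/12)[1*(11)*conj(1) + 1*(7)*conj(-1) + 2*(-2)*conj(-1) + 2*(2)*conj(1) + 3*(-3)*conj(1) + 3*(-3)*conj(-1)]
      = (1/12)[(11) + (-7) + (4) + (4) + (-9) + (9)] = 12/12 = 1
  <chi_rho, chi_4> = (1/12)[1*(11)*conj(1) + 1*(7)*conj(-1) + 2*(-2)*conj(-1) + 2*(2)*conj(1) + 3*(-3)*conj(-1) + 3*(-3)*conj(1)]
      = (1/12)[(11) + (-7) + (4) + (4) + (9) + (-9)] = 12/12 = 1
  <chi_rho, chi_5> = (1/12)[1*(11)*conj(2) + 1*(7)*conj(-2) + 2*(-2)*conj(1) + 2*(2)*conj(-1) + 3*(-3)*conj(0) + 3*(-3)*conj(0)]
      = (1/12)[(22) + (-14) + (-4) + (-4) + (0) + (0)] = 0/12 = 0
  <chi_rho, chi_6> = (1/12)[1*(11)*conj(2) + 1*(7)*conj(2) + 2*(-2)*conj(-1) + 2*(2)*conj(-1) + 3*(-3)*conj(0) + 3*(-3)*conj(0)]
      = (1/12)[(22) + (14) + (4) + (-4) + (0) + (0)] = 36/12 = 3
Dimension check: dim(rho) = sum (mult * dim) = 0*1 + 3*1 + 1*1 + 1*1 + 0*2 + 3*2 = 11 = chi_rho(e) = 11.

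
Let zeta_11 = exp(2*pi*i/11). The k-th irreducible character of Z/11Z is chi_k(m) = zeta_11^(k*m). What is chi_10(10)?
chi_10(10) = zeta_11^100 = exp(2*I*pi/11)

Working: chi_10(10) = zeta_11^(10*10) = zeta_11^100. Since zeta_11^11 = 1, this equals zeta_11^1 = exp(2*pi*i*1/11) = exp(2*I*pi/11).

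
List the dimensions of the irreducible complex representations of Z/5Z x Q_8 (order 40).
Dimensions: 1, 1, 1, 1, 1, 1, 1, 1, 1, 1, 1, 1, 1, 1, 1, 1, 1, 1, 1, 1, 2, 2, 2, 2, 2

Reasoning: There are 25 irreducibles (= number of conjugacy classes). Their dimensions d_i satisfy sum d_i^2 = |G| = 40: 1 + 1 + 1 + 1 + 1 + 1 + 1 + 1 + 1 + 1 + 1 + 1 + 1 + 1 + 1 + 1 + 1 + 1 + 1 + 1 + 4 + 4 + 4 + 4 + 4 = 40. (For the product with Z/5Z: each of the 5 1-dim characters of Z/5Z tensors with each irrep of Q_8, giving 5 copies of each Q_8-dimension.)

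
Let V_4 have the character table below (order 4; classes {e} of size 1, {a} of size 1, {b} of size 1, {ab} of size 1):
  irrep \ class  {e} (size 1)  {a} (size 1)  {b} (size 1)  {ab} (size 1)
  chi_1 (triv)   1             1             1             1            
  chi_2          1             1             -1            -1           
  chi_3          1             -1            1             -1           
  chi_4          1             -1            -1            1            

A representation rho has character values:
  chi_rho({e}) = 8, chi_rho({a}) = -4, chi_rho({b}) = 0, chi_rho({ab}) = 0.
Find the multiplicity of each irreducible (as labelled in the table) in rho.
Multiplicities: chi_1: 1, chi_2: 1, chi_3: 3, chi_4: 3.

Use <chi_rho, chi> = (1/|G|) sum_C |C| * chi_rho(C) * conj(chi(C)) with |G| = 4 for each irreducible chi in the table:
  <chi_rho, chi_1> = (1/4)[1*(8)*conj(1) + 1*(-4)*conj(1) + 1*(0)*conj(1) + 1*(0)*conj(1)]
      = (1/4)[(8) + (-4) + (0) + (0)] = 4/4 = 1
  <chi_rho, chi_2> = (1/4)[1*(8)*conj(1) + 1*(-4)*conj(1) + 1*(0)*conj(-1) + 1*(0)*conj(-1)]
      = (1/4)[(8) + (-4) + (0) + (0)] = 4/4 = 1
  <chi_rho, chi_3> = (1/4)[1*(8)*conj(1) + 1*(-4)*conj(-1) + 1*(0)*conj(1) + 1*(0)*conj(-1)]
      = (1/4)[(8) + (4) + (0) + (0)] = 12/4 = 3
  <chi_rho, chi_4> = (1/4)[1*(8)*conj(1) + 1*(-4)*conj(-1) + 1*(0)*conj(-1) + 1*(0)*conj(1)]
      = (1/4)[(8) + (4) + (0) + (0)] = 12/4 = 3
Dimension check: dim(rho) = sum (mult * dim) = 1*1 + 1*1 + 3*1 + 3*1 = 8 = chi_rho(e) = 8.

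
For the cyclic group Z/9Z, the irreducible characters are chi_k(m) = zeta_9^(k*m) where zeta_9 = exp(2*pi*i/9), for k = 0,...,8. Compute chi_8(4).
chi_8(4) = zeta_9^32 = exp(-8*I*pi/9)

chi_8(4) = zeta_9^(8*4) = zeta_9^32. Since zeta_9^9 = 1, this equals zeta_9^5 = exp(2*pi*i*5/9) = exp(-8*I*pi/9).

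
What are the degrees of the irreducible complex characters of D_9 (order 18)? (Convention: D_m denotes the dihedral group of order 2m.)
Dimensions: 1, 1, 2, 2, 2, 2

Proof sketch: There are 6 irreducibles (= number of conjugacy classes). Their dimensions d_i satisfy sum d_i^2 = |G| = 18: 1 + 1 + 4 + 4 + 4 + 4 = 18.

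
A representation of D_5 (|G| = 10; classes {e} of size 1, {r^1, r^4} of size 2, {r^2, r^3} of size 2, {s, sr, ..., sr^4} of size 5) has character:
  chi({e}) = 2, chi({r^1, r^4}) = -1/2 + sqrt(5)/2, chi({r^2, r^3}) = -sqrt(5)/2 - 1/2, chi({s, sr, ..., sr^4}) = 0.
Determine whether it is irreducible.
Irreducible: <chi, chi> = 1.

Argument: <chi, chi> = (1/|G|) sum_C |C| * |chi(C)|^2 = (1/10)[1*|2|^2 + 2*|-1/2 + sqrt(5)/2|^2 + 2*|-sqrt(5)/2 - 1/2|^2 + 5*|0|^2]
  = (1/10)[(4) + (3 - sqrt(5)) + (sqrt(5) + 3) + (0)] = 10/10 = 1.
A character is irreducible iff <chi, chi> = 1, so this representation is irreducible.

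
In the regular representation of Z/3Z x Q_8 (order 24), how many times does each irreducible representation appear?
Each irreducible V_i of dimension d_i appears with multiplicity d_i, i.e. rho_reg = (direct sum over all irreducibles V_i) d_i V_i. The irreducible dimensions for Z/3Z x Q_8 are 1, 1, 1, 1, 1, 1, 1, 1, 1, 1, 1, 1, 2, 2, 2: 12 irreducibles of dimension 1, each with multiplicity 1; 3 irreducibles of dimension 2, each with multiplicity 2. Total dimension 12*1*1 + 3*2*2 = 24 = |G|.

Derivation: General theorem: in the regular representation of a finite group G, each irreducible appears with multiplicity equal to its dimension. Check: dim(rho_reg) = sum d_i^2 = 1 + 1 + 1 + 1 + 1 + 1 + 1 + 1 + 1 + 1 + 1 + 1 + 4 + 4 + 4 = 24 = |G|.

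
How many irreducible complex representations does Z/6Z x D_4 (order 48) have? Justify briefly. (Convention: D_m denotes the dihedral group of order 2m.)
30

Reasoning: The number of irreducible complex representations of a finite group equals its number of conjugacy classes. For a direct product, #classes(G x H) = #classes(G) * #classes(H). Z/6Z has 6 classes (abelian), D_4 has 5 classes, so 6 * 5 = 30, so Z/6Z x D_4 (order 48) has exactly 30 irreducible complex representations.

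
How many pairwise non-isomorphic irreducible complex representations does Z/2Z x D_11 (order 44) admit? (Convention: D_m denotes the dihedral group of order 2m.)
14

Justification: The number of irreducible complex representations of a finite group equals its number of conjugacy classes. For a direct product, #classes(G x H) = #classes(G) * #classes(H). Z/2Z has 2 classes (abelian), D_11 has 7 classes, so 2 * 7 = 14, so Z/2Z x D_11 (order 44) has exactly 14 irreducible complex representations.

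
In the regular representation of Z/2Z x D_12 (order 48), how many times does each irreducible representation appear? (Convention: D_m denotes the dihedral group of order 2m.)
Each irreducible V_i of dimension d_i appears with multiplicity d_i, i.e. rho_reg = (direct sum over all irreducibles V_i) d_i V_i. The irreducible dimensions for Z/2Z x D_12 are 1, 1, 1, 1, 1, 1, 1, 1, 2, 2, 2, 2, 2, 2, 2, 2, 2, 2: 8 irreducibles of dimension 1, each with multiplicity 1; 10 irreducibles of dimension 2, each with multiplicity 2. Total dimension 8*1*1 + 10*2*2 = 48 = |G|.

Why: General theorem: in the regular representation of a finite group G, each irreducible appears with multiplicity equal to its dimension. Check: dim(rho_reg) = sum d_i^2 = 1 + 1 + 1 + 1 + 1 + 1 + 1 + 1 + 4 + 4 + 4 + 4 + 4 + 4 + 4 + 4 + 4 + 4 = 48 = |G|.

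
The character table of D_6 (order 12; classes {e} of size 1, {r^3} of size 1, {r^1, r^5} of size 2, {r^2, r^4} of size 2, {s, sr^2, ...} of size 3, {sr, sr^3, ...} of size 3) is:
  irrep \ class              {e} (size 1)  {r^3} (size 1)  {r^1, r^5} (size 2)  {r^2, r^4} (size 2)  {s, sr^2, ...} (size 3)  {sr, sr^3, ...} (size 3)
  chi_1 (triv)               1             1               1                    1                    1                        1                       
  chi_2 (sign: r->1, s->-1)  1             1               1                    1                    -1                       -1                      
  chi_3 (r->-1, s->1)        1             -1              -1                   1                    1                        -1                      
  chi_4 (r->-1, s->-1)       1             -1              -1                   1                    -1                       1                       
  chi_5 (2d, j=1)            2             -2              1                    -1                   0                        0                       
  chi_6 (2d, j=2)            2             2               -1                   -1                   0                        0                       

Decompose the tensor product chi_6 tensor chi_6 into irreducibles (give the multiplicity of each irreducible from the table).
chi_6 tensor chi_6 = chi_1 + chi_2 + chi_6 (all other irreducibles have multiplicity 0).

Working: The character of a tensor product is the pointwise product (chi_6 * chi_6)(C) = chi_6(C) * chi_6(C):
  {e}: (2)*(2), {r^3}: (2)*(2), {r^1, r^5}: (-1)*(-1), {r^2, r^4}: (-1)*(-1), {s, sr^2, ...}: (0)*(0), {sr, sr^3, ...}: (0)*(0)
so (chi_6 * chi_6) takes values
  {e} -> 4, {r^3} -> 4, {r^1, r^5} -> 1, {r^2, r^4} -> 1, {s, sr^2, ...} -> 0, {sr, sr^3, ...} -> 0.
Now take the inner product of this character with each irreducible chi from the table, <chi_6*chi_6, chi> = (1/12) sum_C |C| (chi_6*chi_6)(C) conj(chi(C)):
  <chi_6*chi_6, chi_1> = (1/12)[1*(4)*conj(1) + 1*(4)*conj(1) + 2*(1)*conj(1) + 2*(1)*conj(1) + 3*(0)*conj(1) + 3*(0)*conj(1)]
      = (1/12)[(4) + (4) + (2) + (2) + (0) + (0)] = 12/12 = 1
  <chi_6*chi_6, chi_2> = (1/12)[1*(4)*conj(1) + 1*(4)*conj(1) + 2*(1)*conj(1) + 2*(1)*conj(1) + 3*(0)*conj(-1) + 3*(0)*conj(-1)]
      = (1/12)[(4) + (4) + (2) + (2) + (0) + (0)] = 12/12 = 1
  <chi_6*chi_6, chi_3> = (1/12)[1*(4)*conj(1) + 1*(4)*conj(-1) + 2*(1)*conj(-1) + 2*(1)*conj(1) + 3*(0)*conj(1) + 3*(0)*conj(-1)]
      = (1/12)[(4) + (-4) + (-2) + (2) + (0) + (0)] = 0/12 = 0
  <chi_6*chi_6, chi_4> = (1/12)[1*(4)*conj(1) + 1*(4)*conj(-1) + 2*(1)*conj(-1) + 2*(1)*conj(1) + 3*(0)*conj(-1) + 3*(0)*conj(1)]
      = (1/12)[(4) + (-4) + (-2) + (2) + (0) + (0)] = 0/12 = 0
  <chi_6*chi_6, chi_5> = (1/12)[1*(4)*conj(2) + 1*(4)*conj(-2) + 2*(1)*conj(1) + 2*(1)*conj(-1) + 3*(0)*conj(0) + 3*(0)*conj(0)]
      = (1/12)[(8) + (-8) + (2) + (-2) + (0) + (0)] = 0/12 = 0
  <chi_6*chi_6, chi_6> = (1/12)[1*(4)*conj(2) + 1*(4)*conj(2) + 2*(1)*conj(-1) + 2*(1)*conj(-1) + 3*(0)*conj(0) + 3*(0)*conj(0)]
      = (1/12)[(8) + (8) + (-2) + (-2) + (0) + (0)] = 12/12 = 1
Hence the multiplicities are chi_1: 1, chi_2: 1, chi_6: 1. Dimension check: dim(chi_6)*dim(chi_6) = 2*2 = 4 and sum (mult * dim) = 1*1 + 1*1 + 1*2 = 4.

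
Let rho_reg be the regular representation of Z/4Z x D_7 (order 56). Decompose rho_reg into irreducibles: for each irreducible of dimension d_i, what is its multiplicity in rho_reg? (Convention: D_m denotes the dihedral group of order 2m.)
Each irreducible V_i of dimension d_i appears with multiplicity d_i, i.e. rho_reg = (direct sum over all irreducibles V_i) d_i V_i. The irreducible dimensions for Z/4Z x D_7 are 1, 1, 1, 1, 1, 1, 1, 1, 2, 2, 2, 2, 2, 2, 2, 2, 2, 2, 2, 2: 8 irreducibles of dimension 1, each with multiplicity 1; 12 irreducibles of dimension 2, each with multiplicity 2. Total dimension 8*1*1 + 12*2*2 = 56 = |G|.

Details: General theorem: in the regular representation of a finite group G, each irreducible appears with multiplicity equal to its dimension. Check: dim(rho_reg) = sum d_i^2 = 1 + 1 + 1 + 1 + 1 + 1 + 1 + 1 + 4 + 4 + 4 + 4 + 4 + 4 + 4 + 4 + 4 + 4 + 4 + 4 = 56 = |G|.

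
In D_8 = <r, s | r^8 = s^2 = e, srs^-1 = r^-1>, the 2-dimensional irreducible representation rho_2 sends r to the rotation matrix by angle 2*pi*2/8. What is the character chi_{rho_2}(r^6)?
chi_{rho_2}(r^6) = 2*cos(2*pi*2*6/8) = -2

Reasoning: rho_2(r^6) is rotation by angle 2*pi*2*6/8, whose trace is 2*cos(2*pi*2*6/8) = -2.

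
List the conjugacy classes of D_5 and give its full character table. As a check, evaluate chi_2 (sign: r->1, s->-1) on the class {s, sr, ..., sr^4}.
Conjugacy classes: {e} of size 1, {r^1, r^4} of size 2, {r^2, r^3} of size 2, {s, sr, ..., sr^4} of size 5.
Character table:
  irrep \ class              {e} (size 1)  {r^1, r^4} (size 2)  {r^2, r^3} (size 2)  {s, sr, ..., sr^4} (size 5)
  chi_1 (triv)               1             1                    1                    1                          
  chi_2 (sign: r->1, s->-1)  1             1                    1                    -1                         
  chi_3 (2d, j=1)            2             -1/2 + sqrt(5)/2     -sqrt(5)/2 - 1/2     0                          
  chi_4 (2d, j=2)            2             -sqrt(5)/2 - 1/2     -1/2 + sqrt(5)/2     0                          

Spot check: chi_2 (sign: r->1, s->-1) on {s, sr, ..., sr^4} = -1.

Argument: D_5 has order 2*5 = 10 with 4 conjugacy classes, hence 4 irreducibles. Sum of squared dims 1 + 1 + 4 + 4 = 10 = |G|. Linear characters come from the abelianisation; the 2-dimensional irreps have character r^k -> 2*cos(2*pi*j*k/5), reflections -> 0.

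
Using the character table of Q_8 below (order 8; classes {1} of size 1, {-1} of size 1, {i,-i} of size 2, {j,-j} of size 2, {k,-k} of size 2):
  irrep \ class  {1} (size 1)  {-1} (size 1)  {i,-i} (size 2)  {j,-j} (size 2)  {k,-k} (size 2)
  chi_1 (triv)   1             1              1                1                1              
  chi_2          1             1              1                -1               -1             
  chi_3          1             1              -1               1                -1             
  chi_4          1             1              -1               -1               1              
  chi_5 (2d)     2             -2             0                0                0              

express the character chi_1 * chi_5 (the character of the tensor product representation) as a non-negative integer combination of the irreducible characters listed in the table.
chi_1 tensor chi_5 = chi_5 (all other irreducibles have multiplicity 0).

Explanation: The character of a tensor product is the pointwise product (chi_1 * chi_5)(C) = chi_1(C) * chi_5(C):
  {1}: (1)*(2), {-1}: (1)*(-2), {i,-i}: (1)*(0), {j,-j}: (1)*(0), {k,-k}: (1)*(0)
so (chi_1 * chi_5) takes values
  {1} -> 2, {-1} -> -2, {i,-i} -> 0, {j,-j} -> 0, {k,-k} -> 0.
Now take the inner product of this character with each irreducible chi from the table, <chi_1*chi_5, chi> = (1/8) sum_C |C| (chi_1*chi_5)(C) conj(chi(C)):
  <chi_1*chi_5, chi_1> = (1/8)[1*(2)*conj(1) + 1*(-2)*conj(1) + 2*(0)*conj(1) + 2*(0)*conj(1) + 2*(0)*conj(1)]
      = (1/8)[(2) + (-2) + (0) + (0) + (0)] = 0/8 = 0
  <chi_1*chi_5, chi_2> = (1/8)[1*(2)*conj(1) + 1*(-2)*conj(1) + 2*(0)*conj(1) + 2*(0)*conj(-1) + 2*(0)*conj(-1)]
      = (1/8)[(2) + (-2) + (0) + (0) + (0)] = 0/8 = 0
  <chi_1*chi_5, chi_3> = (1/8)[1*(2)*conj(1) + 1*(-2)*conj(1) + 2*(0)*conj(-1) + 2*(0)*conj(1) + 2*(0)*conj(-1)]
      = (1/8)[(2) + (-2) + (0) + (0) + (0)] = 0/8 = 0
  <chi_1*chi_5, chi_4> = (1/8)[1*(2)*conj(1) + 1*(-2)*conj(1) + 2*(0)*conj(-1) + 2*(0)*conj(-1) + 2*(0)*conj(1)]
      = (1/8)[(2) + (-2) + (0) + (0) + (0)] = 0/8 = 0
  <chi_1*chi_5, chi_5> = (1/8)[1*(2)*conj(2) + 1*(-2)*conj(-2) + 2*(0)*conj(0) + 2*(0)*conj(0) + 2*(0)*conj(0)]
      = (1/8)[(4) + (4) + (0) + (0) + (0)] = 8/8 = 1
Hence the multiplicities are chi_5: 1. Dimension check: dim(chi_1)*dim(chi_5) = 1*2 = 2 and sum (mult * dim) = 1*2 = 2.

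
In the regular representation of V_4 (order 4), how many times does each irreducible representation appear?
Each irreducible V_i of dimension d_i appears with multiplicity d_i, i.e. rho_reg = (direct sum over all irreducibles V_i) d_i V_i. The irreducible dimensions for V_4 are 1, 1, 1, 1: 4 irreducibles of dimension 1, each with multiplicity 1. Total dimension 4*1*1 = 4 = |G|.

General theorem: in the regular representation of a finite group G, each irreducible appears with multiplicity equal to its dimension. Check: dim(rho_reg) = sum d_i^2 = 1 + 1 + 1 + 1 = 4 = |G|.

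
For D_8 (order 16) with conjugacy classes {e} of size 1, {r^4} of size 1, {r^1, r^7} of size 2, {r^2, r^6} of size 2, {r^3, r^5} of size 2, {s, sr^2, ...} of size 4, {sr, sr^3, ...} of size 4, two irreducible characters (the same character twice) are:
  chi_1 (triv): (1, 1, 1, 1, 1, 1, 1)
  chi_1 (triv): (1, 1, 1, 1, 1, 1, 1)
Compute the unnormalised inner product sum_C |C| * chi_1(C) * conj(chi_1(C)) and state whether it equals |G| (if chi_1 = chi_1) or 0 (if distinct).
Sum = 16 = |G| = 16; so <chi_1, chi_1> = 1 (norm-1 confirms irreducibility).

Working: Compute term by term over conjugacy classes (|C| * chi_1(C) * conj(chi_1(C))):
  1*(1)*conj(1) + 1*(1)*conj(1) + 2*(1)*conj(1) + 2*(1)*conj(1) + 2*(1)*conj(1) + 4*(1)*conj(1) + 4*(1)*conj(1)
  = (1) + (1) + (2) + (2) + (2) + (4) + (4)
  = 16.
Dividing by |G| = 16 gives 16/16 = 1, matching the row-orthogonality relation <chi_1, chi_1> = [chi_1 = chi_1].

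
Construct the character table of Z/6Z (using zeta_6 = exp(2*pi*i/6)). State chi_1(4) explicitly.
Character table of Z/6Z (irreps indexed chi_0,...,chi_5 with chi_k(m) = zeta_6^(k*m), zeta_6 = exp(2*pi*i/6)):
  irrep \ class  {0} (size 1)  {1} (size 1)    {2} (size 1)    {3} (size 1)  {4} (size 1)    {5} (size 1)  
  chi_0          1             1               1               1             1               1             
  chi_1          1             exp(I*pi/3)     exp(2*I*pi/3)   -1            exp(-2*I*pi/3)  exp(-I*pi/3)  
  chi_2          1             exp(2*I*pi/3)   exp(-2*I*pi/3)  1             exp(2*I*pi/3)   exp(-2*I*pi/3)
  chi_3          1             -1              1               -1            1               -1            
  chi_4          1             exp(-2*I*pi/3)  exp(2*I*pi/3)   1             exp(-2*I*pi/3)  exp(2*I*pi/3) 
  chi_5          1             exp(-I*pi/3)    exp(-2*I*pi/3)  -1            exp(2*I*pi/3)   exp(I*pi/3)   

Spot check: chi_1(4) = zeta_6^(1*4) = zeta_6^4 = exp(-2*I*pi/3).

Proof sketch: Z/6Z is abelian, so all 6 irreducible complex representations are 1-dimensional. They are given by chi_k(m) = zeta_6^(k*m) for k = 0,...,5. Row orthogonality: sum_m chi_k(m) conj(chi_l(m)) = 6 * [k = l].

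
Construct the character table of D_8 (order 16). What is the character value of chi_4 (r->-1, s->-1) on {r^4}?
Conjugacy classes: {e} of size 1, {r^4} of size 1, {r^1, r^7} of size 2, {r^2, r^6} of size 2, {r^3, r^5} of size 2, {s, sr^2, ...} of size 4, {sr, sr^3, ...} of size 4.
Character table:
  irrep \ class              {e} (size 1)  {r^4} (size 1)  {r^1, r^7} (size 2)  {r^2, r^6} (size 2)  {r^3, r^5} (size 2)  {s, sr^2, ...} (size 4)  {sr, sr^3, ...} (size 4)
  chi_1 (triv)               1             1               1                    1                    1                    1                        1                       
  chi_2 (sign: r->1, s->-1)  1             1               1                    1                    1                    -1                       -1                      
  chi_3 (r->-1, s->1)        1             1               -1                   1                    -1                   1                        -1                      
  chi_4 (r->-1, s->-1)       1             1               -1                   1                    -1                   -1                       1                       
  chi_5 (2d, j=1)            2             -2              sqrt(2)              0                    -sqrt(2)             0                        0                       
  chi_6 (2d, j=2)            2             2               0                    -2                   0                    0                        0                       
  chi_7 (2d, j=3)            2             -2              -sqrt(2)             0                    sqrt(2)              0                        0                       

Spot check: chi_4 (r->-1, s->-1) on {r^4} = 1.

Justification: D_8 has order 2*8 = 16 with 7 conjugacy classes, hence 7 irreducibles. Sum of squared dims 1 + 1 + 1 + 1 + 4 + 4 + 4 = 16 = |G|. Linear characters come from the abelianisation; the 2-dimensional irreps have character r^k -> 2*cos(2*pi*j*k/8), reflections -> 0.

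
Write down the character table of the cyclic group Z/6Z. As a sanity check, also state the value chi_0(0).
Character table of Z/6Z (irreps indexed chi_0,...,chi_5 with chi_k(m) = zeta_6^(k*m), zeta_6 = exp(2*pi*i/6)):
  irrep \ class  {0} (size 1)  {1} (size 1)    {2} (size 1)    {3} (size 1)  {4} (size 1)    {5} (size 1)  
  chi_0          1             1               1               1             1               1             
  chi_1          1             exp(I*pi/3)     exp(2*I*pi/3)   -1            exp(-2*I*pi/3)  exp(-I*pi/3)  
  chi_2          1             exp(2*I*pi/3)   exp(-2*I*pi/3)  1             exp(2*I*pi/3)   exp(-2*I*pi/3)
  chi_3          1             -1              1               -1            1               -1            
  chi_4          1             exp(-2*I*pi/3)  exp(2*I*pi/3)   1             exp(-2*I*pi/3)  exp(2*I*pi/3) 
  chi_5          1             exp(-I*pi/3)    exp(-2*I*pi/3)  -1            exp(2*I*pi/3)   exp(I*pi/3)   

Spot check: chi_0(0) = zeta_6^(0*0) = zeta_6^0 = 1.

Reasoning: Z/6Z is abelian, so all 6 irreducible complex representations are 1-dimensional. They are given by chi_k(m) = zeta_6^(k*m) for k = 0,...,5. Row orthogonality: sum_m chi_k(m) conj(chi_l(m)) = 6 * [k = l].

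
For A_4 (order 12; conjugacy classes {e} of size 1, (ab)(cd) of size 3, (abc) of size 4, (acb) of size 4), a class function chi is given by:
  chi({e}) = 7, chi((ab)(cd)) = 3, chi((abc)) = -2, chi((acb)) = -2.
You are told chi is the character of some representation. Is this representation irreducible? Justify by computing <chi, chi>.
Not irreducible (reducible): <chi, chi> = 9 > 1.

Details: <chi, chi> = (1/|G|) sum_C |C| * |chi(C)|^2 = (1/12)[1*|7|^2 + 3*|3|^2 + 4*|-2|^2 + 4*|-2|^2]
  = (1/12)[(49) + (27) + (16) + (16)] = 108/12 = 9.
(Exp terms are combined using exp(i*s)*conj(exp(i*t)) = exp(i*(s-t)), and sums of them are collapsed using the identity that for every m > 1 the m distinct m-th roots of unity sum to 0, e.g. 1 + exp(2*I*pi/3) + exp(-2*I*pi/3) = 0.)
A character is irreducible iff <chi, chi> = 1, so this representation is reducible.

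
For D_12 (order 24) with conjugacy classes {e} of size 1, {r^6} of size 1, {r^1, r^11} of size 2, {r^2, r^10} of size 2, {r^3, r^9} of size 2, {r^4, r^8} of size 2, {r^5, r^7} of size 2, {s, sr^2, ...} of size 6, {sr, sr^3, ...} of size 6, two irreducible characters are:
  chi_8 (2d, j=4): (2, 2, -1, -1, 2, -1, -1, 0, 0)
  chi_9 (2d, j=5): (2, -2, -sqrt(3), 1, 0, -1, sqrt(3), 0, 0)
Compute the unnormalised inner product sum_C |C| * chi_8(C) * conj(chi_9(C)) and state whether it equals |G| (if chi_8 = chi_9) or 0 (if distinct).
Sum = 0; so <chi_8, chi_9> = 0 (distinct irreducibles are orthogonal).

Why: Compute term by term over conjugacy classes (|C| * chi_8(C) * conj(chi_9(C))):
  1*(2)*conj(2) + 1*(2)*conj(-2) + 2*(-1)*conj(-sqrt(3)) + 2*(-1)*conj(1) + 2*(2)*conj(0) + 2*(-1)*conj(-1) + 2*(-1)*conj(sqrt(3)) + 6*(0)*conj(0) + 6*(0)*conj(0)
  = (4) + (-4) + (2*sqrt(3)) + (-2) + (0) + (2) + (-2*sqrt(3)) + (0) + (0)
  = 0.
Dividing by |G| = 24 gives 0/24 = 0, matching the row-orthogonality relation <chi_8, chi_9> = [chi_8 = chi_9].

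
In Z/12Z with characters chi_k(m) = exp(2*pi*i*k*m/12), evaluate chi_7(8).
chi_7(8) = zeta_12^56 = exp(-2*I*pi/3)

Argument: chi_7(8) = zeta_12^(7*8) = zeta_12^56. Since zeta_12^12 = 1, this equals zeta_12^8 = exp(2*pi*i*8/12) = exp(-2*I*pi/3).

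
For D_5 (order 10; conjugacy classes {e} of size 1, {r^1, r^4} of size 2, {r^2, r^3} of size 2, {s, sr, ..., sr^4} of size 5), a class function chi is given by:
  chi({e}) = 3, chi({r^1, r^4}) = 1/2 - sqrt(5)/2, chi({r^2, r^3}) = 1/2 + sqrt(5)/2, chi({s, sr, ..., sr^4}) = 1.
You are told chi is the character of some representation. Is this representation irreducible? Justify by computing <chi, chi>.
Not irreducible (reducible): <chi, chi> = 2 > 1.

Why: <chi, chi> = (1/|G|) sum_C |C| * |chi(C)|^2 = (1/10)[1*|3|^2 + 2*|1/2 - sqrt(5)/2|^2 + 2*|1/2 + sqrt(5)/2|^2 + 5*|1|^2]
  = (1/10)[(9) + (3 - sqrt(5)) + (sqrt(5) + 3) + (5)] = 20/10 = 2.
A character is irreducible iff <chi, chi> = 1, so this representation is reducible.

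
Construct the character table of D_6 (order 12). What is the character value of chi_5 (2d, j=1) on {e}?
Conjugacy classes: {e} of size 1, {r^3} of size 1, {r^1, r^5} of size 2, {r^2, r^4} of size 2, {s, sr^2, ...} of size 3, {sr, sr^3, ...} of size 3.
Character table:
  irrep \ class              {e} (size 1)  {r^3} (size 1)  {r^1, r^5} (size 2)  {r^2, r^4} (size 2)  {s, sr^2, ...} (size 3)  {sr, sr^3, ...} (size 3)
  chi_1 (triv)               1             1               1                    1                    1                        1                       
  chi_2 (sign: r->1, s->-1)  1             1               1                    1                    -1                       -1                      
  chi_3 (r->-1, s->1)        1             -1              -1                   1                    1                        -1                      
  chi_4 (r->-1, s->-1)       1             -1              -1                   1                    -1                       1                       
  chi_5 (2d, j=1)            2             -2              1                    -1                   0                        0                       
  chi_6 (2d, j=2)            2             2               -1                   -1                   0                        0                       

Spot check: chi_5 (2d, j=1) on {e} = 2.

Justification: D_6 has order 2*6 = 12 with 6 conjugacy classes, hence 6 irreducibles. Sum of squared dims 1 + 1 + 1 + 1 + 4 + 4 = 12 = |G|. Linear characters come from the abelianisation; the 2-dimensional irreps have character r^k -> 2*cos(2*pi*j*k/6), reflections -> 0.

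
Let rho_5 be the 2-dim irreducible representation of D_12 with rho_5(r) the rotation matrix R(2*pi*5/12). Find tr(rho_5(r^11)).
chi_{rho_5}(r^11) = 2*cos(2*pi*5*11/12) = -sqrt(3)

Proof sketch: rho_5(r^11) is rotation by angle 2*pi*5*11/12, whose trace is 2*cos(2*pi*5*11/12) = -sqrt(3).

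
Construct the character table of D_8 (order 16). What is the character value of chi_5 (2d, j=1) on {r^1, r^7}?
Conjugacy classes: {e} of size 1, {r^4} of size 1, {r^1, r^7} of size 2, {r^2, r^6} of size 2, {r^3, r^5} of size 2, {s, sr^2, ...} of size 4, {sr, sr^3, ...} of size 4.
Character table:
  irrep \ class              {e} (size 1)  {r^4} (size 1)  {r^1, r^7} (size 2)  {r^2, r^6} (size 2)  {r^3, r^5} (size 2)  {s, sr^2, ...} (size 4)  {sr, sr^3, ...} (size 4)
  chi_1 (triv)               1             1               1                    1                    1                    1                        1                       
  chi_2 (sign: r->1, s->-1)  1             1               1                    1                    1                    -1                       -1                      
  chi_3 (r->-1, s->1)        1             1               -1                   1                    -1                   1                        -1                      
  chi_4 (r->-1, s->-1)       1             1               -1                   1                    -1                   -1                       1                       
  chi_5 (2d, j=1)            2             -2              sqrt(2)              0                    -sqrt(2)             0                        0                       
  chi_6 (2d, j=2)            2             2               0                    -2                   0                    0                        0                       
  chi_7 (2d, j=3)            2             -2              -sqrt(2)             0                    sqrt(2)              0                        0                       

Spot check: chi_5 (2d, j=1) on {r^1, r^7} = sqrt(2).

Justification: D_8 has order 2*8 = 16 with 7 conjugacy classes, hence 7 irreducibles. Sum of squared dims 1 + 1 + 1 + 1 + 4 + 4 + 4 = 16 = |G|. Linear characters come from the abelianisation; the 2-dimensional irreps have character r^k -> 2*cos(2*pi*j*k/8), reflections -> 0.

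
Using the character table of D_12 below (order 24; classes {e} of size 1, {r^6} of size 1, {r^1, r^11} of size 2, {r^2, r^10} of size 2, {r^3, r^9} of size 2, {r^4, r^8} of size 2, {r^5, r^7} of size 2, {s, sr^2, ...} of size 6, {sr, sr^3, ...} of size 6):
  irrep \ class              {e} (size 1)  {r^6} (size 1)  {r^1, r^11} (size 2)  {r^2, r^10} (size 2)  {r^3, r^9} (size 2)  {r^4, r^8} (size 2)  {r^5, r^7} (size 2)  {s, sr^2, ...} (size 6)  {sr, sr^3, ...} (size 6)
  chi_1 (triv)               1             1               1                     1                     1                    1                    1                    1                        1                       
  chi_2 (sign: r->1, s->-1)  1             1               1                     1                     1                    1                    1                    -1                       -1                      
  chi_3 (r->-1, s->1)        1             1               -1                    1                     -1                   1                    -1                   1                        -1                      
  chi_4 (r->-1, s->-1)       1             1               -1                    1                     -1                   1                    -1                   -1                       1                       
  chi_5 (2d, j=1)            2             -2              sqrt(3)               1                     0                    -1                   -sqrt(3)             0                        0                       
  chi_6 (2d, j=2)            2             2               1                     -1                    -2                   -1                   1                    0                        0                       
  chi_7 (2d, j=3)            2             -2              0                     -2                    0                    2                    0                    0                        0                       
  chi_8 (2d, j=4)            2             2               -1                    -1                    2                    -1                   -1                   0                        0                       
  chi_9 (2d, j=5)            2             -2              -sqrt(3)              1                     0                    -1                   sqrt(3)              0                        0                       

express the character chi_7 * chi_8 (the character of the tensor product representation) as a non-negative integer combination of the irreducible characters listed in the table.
chi_7 tensor chi_8 = chi_5 + chi_9 (all other irreducibles have multiplicity 0).

Justification: The character of a tensor product is the pointwise product (chi_7 * chi_8)(C) = chi_7(C) * chi_8(C):
  {e}: (2)*(2), {r^6}: (-2)*(2), {r^1, r^11}: (0)*(-1), {r^2, r^10}: (-2)*(-1), {r^3, r^9}: (0)*(2), {r^4, r^8}: (2)*(-1), {r^5, r^7}: (0)*(-1), {s, sr^2, ...}: (0)*(0), {sr, sr^3, ...}: (0)*(0)
so (chi_7 * chi_8) takes values
  {e} -> 4, {r^6} -> -4, {r^1, r^11} -> 0, {r^2, r^10} -> 2, {r^3, r^9} -> 0, {r^4, r^8} -> -2, {r^5, r^7} -> 0, {s, sr^2, ...} -> 0, {sr, sr^3, ...} -> 0.
Now take the inner product of this character with each irreducible chi from the table, <chi_7*chi_8, chi> = (1/24) sum_C |C| (chi_7*chi_8)(C) conj(chi(C)):
  <chi_7*chi_8, chi_1> = (1/24)[1*(4)*conj(1) + 1*(-4)*conj(1) + 2*(0)*conj(1) + 2*(2)*conj(1) + 2*(0)*conj(1) + 2*(-2)*conj(1) + 2*(0)*conj(1) + 6*(0)*conj(1) + 6*(0)*conj(1)]
      = (1/24)[(4) + (-4) + (0) + (4) + (0) + (-4) + (0) + (0) + (0)] = 0/24 = 0
  <chi_7*chi_8, chi_2> = (1/24)[1*(4)*conj(1) + 1*(-4)*conj(1) + 2*(0)*conj(1) + 2*(2)*conj(1) + 2*(0)*conj(1) + 2*(-2)*conj(1) + 2*(0)*conj(1) + 6*(0)*conj(-1) + 6*(0)*conj(-1)]
      = (1/24)[(4) + (-4) + (0) + (4) + (0) + (-4) + (0) + (0) + (0)] = 0/24 = 0
  <chi_7*chi_8, chi_3> = (1/24)[1*(4)*conj(1) + 1*(-4)*conj(1) + 2*(0)*conj(-1) + 2*(2)*conj(1) + 2*(0)*conj(-1) + 2*(-2)*conj(1) + 2*(0)*conj(-1) + 6*(0)*conj(1) + 6*(0)*conj(-1)]
      = (1/24)[(4) + (-4) + (0) + (4) + (0) + (-4) + (0) + (0) + (0)] = 0/24 = 0
  <chi_7*chi_8, chi_4> = (1/24)[1*(4)*conj(1) + 1*(-4)*conj(1) + 2*(0)*conj(-1) + 2*(2)*conj(1) + 2*(0)*conj(-1) + 2*(-2)*conj(1) + 2*(0)*conj(-1) + 6*(0)*conj(-1) + 6*(0)*conj(1)]
      = (1/24)[(4) + (-4) + (0) + (4) + (0) + (-4) + (0) + (0) + (0)] = 0/24 = 0
  <chi_7*chi_8, chi_5> = (1/24)[1*(4)*conj(2) + 1*(-4)*conj(-2) + 2*(0)*conj(sqrt(3)) + 2*(2)*conj(1) + 2*(0)*conj(0) + 2*(-2)*conj(-1) + 2*(0)*conj(-sqrt(3)) + 6*(0)*conj(0) + 6*(0)*conj(0)]
      = (1/24)[(8) + (8) + (0) + (4) + (0) + (4) + (0) + (0) + (0)] = 24/24 = 1
  <chi_7*chi_8, chi_6> = (1/24)[1*(4)*conj(2) + 1*(-4)*conj(2) + 2*(0)*conj(1) + 2*(2)*conj(-1) + 2*(0)*conj(-2) + 2*(-2)*conj(-1) + 2*(0)*conj(1) + 6*(0)*conj(0) + 6*(0)*conj(0)]
      = (1/24)[(8) + (-8) + (0) + (-4) + (0) + (4) + (0) + (0) + (0)] = 0/24 = 0
  <chi_7*chi_8, chi_7> = (1/24)[1*(4)*conj(2) + 1*(-4)*conj(-2) + 2*(0)*conj(0) + 2*(2)*conj(-2) + 2*(0)*conj(0) + 2*(-2)*conj(2) + 2*(0)*conj(0) + 6*(0)*conj(0) + 6*(0)*conj(0)]
      = (1/24)[(8) + (8) + (0) + (-8) + (0) + (-8) + (0) + (0) + (0)] = 0/24 = 0
  <chi_7*chi_8, chi_8> = (1/24)[1*(4)*conj(2) + 1*(-4)*conj(2) + 2*(0)*conj(-1) + 2*(2)*conj(-1) + 2*(0)*conj(2) + 2*(-2)*conj(-1) + 2*(0)*conj(-1) + 6*(0)*conj(0) + 6*(0)*conj(0)]
      = (1/24)[(8) + (-8) + (0) + (-4) + (0) + (4) + (0) + (0) + (0)] = 0/24 = 0
  <chi_7*chi_8, chi_9> = (1/24)[1*(4)*conj(2) + 1*(-4)*conj(-2) + 2*(0)*conj(-sqrt(3)) + 2*(2)*conj(1) + 2*(0)*conj(0) + 2*(-2)*conj(-1) + 2*(0)*conj(sqrt(3)) + 6*(0)*conj(0) + 6*(0)*conj(0)]
      = (1/24)[(8) + (8) + (0) + (4) + (0) + (4) + (0) + (0) + (0)] = 24/24 = 1
Hence the multiplicities are chi_5: 1, chi_9: 1. Dimension check: dim(chi_7)*dim(chi_8) = 2*2 = 4 and sum (mult * dim) = 1*2 + 1*2 = 4.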